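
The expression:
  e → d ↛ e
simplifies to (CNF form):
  ¬e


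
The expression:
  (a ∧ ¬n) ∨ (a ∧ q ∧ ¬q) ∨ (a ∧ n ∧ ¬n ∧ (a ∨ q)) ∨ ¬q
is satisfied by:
  {a: True, q: False, n: False}
  {a: False, q: False, n: False}
  {n: True, a: True, q: False}
  {n: True, a: False, q: False}
  {q: True, a: True, n: False}


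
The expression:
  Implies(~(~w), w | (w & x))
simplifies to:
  True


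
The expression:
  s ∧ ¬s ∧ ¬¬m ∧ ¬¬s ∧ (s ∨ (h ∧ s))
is never true.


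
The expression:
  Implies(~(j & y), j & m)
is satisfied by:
  {y: True, m: True, j: True}
  {y: True, j: True, m: False}
  {m: True, j: True, y: False}


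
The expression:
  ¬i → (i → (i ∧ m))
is always true.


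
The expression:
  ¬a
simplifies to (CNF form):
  ¬a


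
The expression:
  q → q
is always true.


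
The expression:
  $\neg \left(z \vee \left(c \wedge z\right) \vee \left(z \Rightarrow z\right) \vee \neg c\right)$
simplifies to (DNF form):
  $\text{False}$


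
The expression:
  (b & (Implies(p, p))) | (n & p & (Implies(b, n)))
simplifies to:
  b | (n & p)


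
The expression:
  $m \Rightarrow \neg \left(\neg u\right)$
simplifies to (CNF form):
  $u \vee \neg m$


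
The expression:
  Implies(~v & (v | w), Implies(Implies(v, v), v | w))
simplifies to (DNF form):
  True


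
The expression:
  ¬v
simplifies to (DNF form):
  ¬v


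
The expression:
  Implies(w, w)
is always true.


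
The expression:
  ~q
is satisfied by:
  {q: False}


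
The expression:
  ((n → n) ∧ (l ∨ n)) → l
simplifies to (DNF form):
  l ∨ ¬n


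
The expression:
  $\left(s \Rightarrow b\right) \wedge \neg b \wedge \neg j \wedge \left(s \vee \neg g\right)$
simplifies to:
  $\neg b \wedge \neg g \wedge \neg j \wedge \neg s$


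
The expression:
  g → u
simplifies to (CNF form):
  u ∨ ¬g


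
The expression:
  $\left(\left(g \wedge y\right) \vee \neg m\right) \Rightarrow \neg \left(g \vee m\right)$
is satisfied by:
  {m: True, y: False, g: False}
  {y: False, g: False, m: False}
  {m: True, y: True, g: False}
  {y: True, m: False, g: False}
  {g: True, m: True, y: False}


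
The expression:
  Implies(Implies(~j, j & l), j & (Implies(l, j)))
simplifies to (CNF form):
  True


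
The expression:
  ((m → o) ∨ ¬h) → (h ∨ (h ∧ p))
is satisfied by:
  {h: True}


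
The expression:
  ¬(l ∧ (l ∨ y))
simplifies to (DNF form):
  ¬l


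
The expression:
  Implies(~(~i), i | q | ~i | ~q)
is always true.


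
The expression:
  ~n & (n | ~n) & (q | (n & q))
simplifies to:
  q & ~n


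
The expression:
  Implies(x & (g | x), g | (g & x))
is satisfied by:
  {g: True, x: False}
  {x: False, g: False}
  {x: True, g: True}


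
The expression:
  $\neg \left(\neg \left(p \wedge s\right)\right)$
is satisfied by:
  {p: True, s: True}


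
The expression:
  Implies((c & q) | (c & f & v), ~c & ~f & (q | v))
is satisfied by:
  {q: False, c: False, v: False, f: False}
  {f: True, q: False, c: False, v: False}
  {v: True, q: False, c: False, f: False}
  {f: True, v: True, q: False, c: False}
  {q: True, f: False, c: False, v: False}
  {f: True, q: True, c: False, v: False}
  {v: True, q: True, f: False, c: False}
  {f: True, v: True, q: True, c: False}
  {c: True, v: False, q: False, f: False}
  {c: True, f: True, v: False, q: False}
  {c: True, v: True, f: False, q: False}


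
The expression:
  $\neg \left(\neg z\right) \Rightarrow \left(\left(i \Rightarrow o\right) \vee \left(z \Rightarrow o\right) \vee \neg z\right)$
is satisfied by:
  {o: True, z: False, i: False}
  {z: False, i: False, o: False}
  {i: True, o: True, z: False}
  {i: True, z: False, o: False}
  {o: True, z: True, i: False}
  {z: True, o: False, i: False}
  {i: True, z: True, o: True}


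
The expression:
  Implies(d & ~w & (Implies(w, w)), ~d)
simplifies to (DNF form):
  w | ~d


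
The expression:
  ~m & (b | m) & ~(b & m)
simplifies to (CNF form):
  b & ~m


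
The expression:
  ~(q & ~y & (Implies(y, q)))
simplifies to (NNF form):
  y | ~q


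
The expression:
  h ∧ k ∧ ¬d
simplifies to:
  h ∧ k ∧ ¬d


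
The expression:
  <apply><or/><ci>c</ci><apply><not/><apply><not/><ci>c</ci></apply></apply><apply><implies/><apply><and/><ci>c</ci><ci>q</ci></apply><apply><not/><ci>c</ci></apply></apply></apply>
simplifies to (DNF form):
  <true/>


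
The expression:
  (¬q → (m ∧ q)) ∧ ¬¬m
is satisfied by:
  {m: True, q: True}


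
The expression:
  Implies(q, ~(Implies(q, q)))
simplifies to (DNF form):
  ~q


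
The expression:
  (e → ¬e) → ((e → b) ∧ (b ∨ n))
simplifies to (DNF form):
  b ∨ e ∨ n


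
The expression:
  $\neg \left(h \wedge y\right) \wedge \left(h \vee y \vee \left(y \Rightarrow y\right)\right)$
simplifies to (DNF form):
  $\neg h \vee \neg y$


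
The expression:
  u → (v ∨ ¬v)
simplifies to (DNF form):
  True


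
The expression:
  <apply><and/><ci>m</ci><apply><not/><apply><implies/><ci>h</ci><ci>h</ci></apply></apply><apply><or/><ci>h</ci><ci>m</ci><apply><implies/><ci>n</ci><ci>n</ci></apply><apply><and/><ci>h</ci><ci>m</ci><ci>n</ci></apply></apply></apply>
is never true.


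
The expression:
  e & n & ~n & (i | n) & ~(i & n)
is never true.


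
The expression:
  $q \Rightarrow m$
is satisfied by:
  {m: True, q: False}
  {q: False, m: False}
  {q: True, m: True}


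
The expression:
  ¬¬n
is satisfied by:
  {n: True}


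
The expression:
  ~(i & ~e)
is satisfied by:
  {e: True, i: False}
  {i: False, e: False}
  {i: True, e: True}


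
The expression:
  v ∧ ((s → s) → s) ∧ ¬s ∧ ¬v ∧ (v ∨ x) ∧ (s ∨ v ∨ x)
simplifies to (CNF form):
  False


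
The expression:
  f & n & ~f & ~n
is never true.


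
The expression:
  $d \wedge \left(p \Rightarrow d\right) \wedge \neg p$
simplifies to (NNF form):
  $d \wedge \neg p$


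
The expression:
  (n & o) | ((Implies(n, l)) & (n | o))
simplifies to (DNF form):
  o | (l & n)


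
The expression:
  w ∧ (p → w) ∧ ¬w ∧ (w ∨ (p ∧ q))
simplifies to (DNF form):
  False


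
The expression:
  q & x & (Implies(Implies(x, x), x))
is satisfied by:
  {x: True, q: True}


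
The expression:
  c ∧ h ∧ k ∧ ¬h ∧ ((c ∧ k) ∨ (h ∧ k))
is never true.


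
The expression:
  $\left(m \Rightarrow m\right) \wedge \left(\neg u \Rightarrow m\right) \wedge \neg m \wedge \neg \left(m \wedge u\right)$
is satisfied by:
  {u: True, m: False}


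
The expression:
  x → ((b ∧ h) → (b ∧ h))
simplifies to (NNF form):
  True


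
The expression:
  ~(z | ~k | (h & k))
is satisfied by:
  {k: True, z: False, h: False}


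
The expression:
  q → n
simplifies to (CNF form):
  n ∨ ¬q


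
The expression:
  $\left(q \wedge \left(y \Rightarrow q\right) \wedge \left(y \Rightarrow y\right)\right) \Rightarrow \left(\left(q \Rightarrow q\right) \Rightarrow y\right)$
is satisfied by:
  {y: True, q: False}
  {q: False, y: False}
  {q: True, y: True}


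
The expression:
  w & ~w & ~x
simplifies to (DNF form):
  False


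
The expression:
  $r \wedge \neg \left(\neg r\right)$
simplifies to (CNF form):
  $r$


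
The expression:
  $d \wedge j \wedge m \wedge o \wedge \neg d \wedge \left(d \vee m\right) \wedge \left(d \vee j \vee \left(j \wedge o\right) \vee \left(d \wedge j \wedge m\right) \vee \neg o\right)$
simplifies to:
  $\text{False}$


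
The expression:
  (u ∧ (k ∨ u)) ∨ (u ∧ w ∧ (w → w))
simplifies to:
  u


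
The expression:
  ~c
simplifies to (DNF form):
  ~c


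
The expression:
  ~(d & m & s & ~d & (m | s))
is always true.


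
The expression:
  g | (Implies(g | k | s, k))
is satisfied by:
  {k: True, g: True, s: False}
  {k: True, s: False, g: False}
  {g: True, s: False, k: False}
  {g: False, s: False, k: False}
  {k: True, g: True, s: True}
  {k: True, s: True, g: False}
  {g: True, s: True, k: False}


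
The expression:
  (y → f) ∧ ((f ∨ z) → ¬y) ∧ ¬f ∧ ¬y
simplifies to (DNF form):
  ¬f ∧ ¬y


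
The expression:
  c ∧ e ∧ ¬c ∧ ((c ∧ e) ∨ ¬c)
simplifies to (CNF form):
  False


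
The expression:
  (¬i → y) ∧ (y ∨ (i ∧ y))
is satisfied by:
  {y: True}


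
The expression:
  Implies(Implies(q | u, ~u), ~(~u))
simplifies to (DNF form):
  u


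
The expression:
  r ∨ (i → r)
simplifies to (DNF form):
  r ∨ ¬i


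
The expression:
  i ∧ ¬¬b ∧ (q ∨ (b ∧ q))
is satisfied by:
  {i: True, b: True, q: True}


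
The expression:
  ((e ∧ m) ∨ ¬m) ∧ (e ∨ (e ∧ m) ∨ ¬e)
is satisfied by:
  {e: True, m: False}
  {m: False, e: False}
  {m: True, e: True}


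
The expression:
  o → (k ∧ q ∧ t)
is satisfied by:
  {t: True, q: True, k: True, o: False}
  {t: True, q: True, k: False, o: False}
  {t: True, k: True, q: False, o: False}
  {t: True, k: False, q: False, o: False}
  {q: True, k: True, t: False, o: False}
  {q: True, t: False, k: False, o: False}
  {q: False, k: True, t: False, o: False}
  {q: False, t: False, k: False, o: False}
  {t: True, o: True, q: True, k: True}


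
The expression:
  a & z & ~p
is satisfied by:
  {a: True, z: True, p: False}


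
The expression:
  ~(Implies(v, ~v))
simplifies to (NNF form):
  v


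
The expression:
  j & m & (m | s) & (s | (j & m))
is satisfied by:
  {m: True, j: True}


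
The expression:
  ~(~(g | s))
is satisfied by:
  {g: True, s: True}
  {g: True, s: False}
  {s: True, g: False}


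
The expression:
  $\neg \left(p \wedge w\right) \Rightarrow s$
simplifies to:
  $s \vee \left(p \wedge w\right)$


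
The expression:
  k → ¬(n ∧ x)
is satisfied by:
  {x: False, k: False, n: False}
  {n: True, x: False, k: False}
  {k: True, x: False, n: False}
  {n: True, k: True, x: False}
  {x: True, n: False, k: False}
  {n: True, x: True, k: False}
  {k: True, x: True, n: False}


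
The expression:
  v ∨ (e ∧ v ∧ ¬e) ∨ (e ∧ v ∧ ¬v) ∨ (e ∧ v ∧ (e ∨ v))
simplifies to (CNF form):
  v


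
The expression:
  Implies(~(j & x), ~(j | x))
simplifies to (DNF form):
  (j & x) | (~j & ~x)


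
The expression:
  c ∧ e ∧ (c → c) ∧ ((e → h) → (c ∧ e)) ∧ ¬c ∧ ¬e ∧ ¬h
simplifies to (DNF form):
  False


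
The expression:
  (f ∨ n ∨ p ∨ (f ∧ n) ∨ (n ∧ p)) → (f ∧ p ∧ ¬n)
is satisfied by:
  {n: False, p: False, f: False}
  {f: True, p: True, n: False}


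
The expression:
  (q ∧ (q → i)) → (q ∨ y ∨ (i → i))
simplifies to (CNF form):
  True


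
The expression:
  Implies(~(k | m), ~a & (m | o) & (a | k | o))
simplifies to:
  k | m | (o & ~a)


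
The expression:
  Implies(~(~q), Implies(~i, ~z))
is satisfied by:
  {i: True, q: False, z: False}
  {q: False, z: False, i: False}
  {i: True, z: True, q: False}
  {z: True, q: False, i: False}
  {i: True, q: True, z: False}
  {q: True, i: False, z: False}
  {i: True, z: True, q: True}


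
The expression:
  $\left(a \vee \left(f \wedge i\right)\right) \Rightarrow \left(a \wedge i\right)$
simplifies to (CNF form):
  $\left(a \vee \neg a\right) \wedge \left(i \vee \neg a\right) \wedge \left(a \vee \neg a \vee \neg f\right) \wedge \left(a \vee \neg a \vee \neg i\right) \wedge \left(a \vee \neg f \vee \neg i\right) \wedge \left(i \vee \neg a \vee \neg f\right) \wedge \left(i \vee \neg a \vee \neg i\right) \wedge \left(i \vee \neg f \vee \neg i\right)$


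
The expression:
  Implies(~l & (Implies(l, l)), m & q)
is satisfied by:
  {q: True, l: True, m: True}
  {q: True, l: True, m: False}
  {l: True, m: True, q: False}
  {l: True, m: False, q: False}
  {q: True, m: True, l: False}


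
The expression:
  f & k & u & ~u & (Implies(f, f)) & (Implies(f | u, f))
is never true.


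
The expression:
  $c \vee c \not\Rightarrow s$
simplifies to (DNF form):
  $c$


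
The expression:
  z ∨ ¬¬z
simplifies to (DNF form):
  z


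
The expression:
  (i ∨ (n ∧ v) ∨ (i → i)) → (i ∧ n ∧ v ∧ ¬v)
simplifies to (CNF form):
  False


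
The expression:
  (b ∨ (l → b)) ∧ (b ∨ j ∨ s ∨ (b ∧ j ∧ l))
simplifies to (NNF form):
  b ∨ (j ∧ ¬l) ∨ (s ∧ ¬l)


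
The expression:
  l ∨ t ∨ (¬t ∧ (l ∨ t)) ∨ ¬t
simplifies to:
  True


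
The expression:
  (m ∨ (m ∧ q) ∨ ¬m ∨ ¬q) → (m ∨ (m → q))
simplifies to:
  True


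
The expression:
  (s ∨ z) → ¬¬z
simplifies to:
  z ∨ ¬s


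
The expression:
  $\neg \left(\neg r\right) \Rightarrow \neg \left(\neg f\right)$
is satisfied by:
  {f: True, r: False}
  {r: False, f: False}
  {r: True, f: True}


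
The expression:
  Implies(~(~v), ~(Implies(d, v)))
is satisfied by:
  {v: False}


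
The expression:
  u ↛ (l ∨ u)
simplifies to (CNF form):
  False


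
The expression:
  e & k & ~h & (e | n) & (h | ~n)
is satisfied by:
  {k: True, e: True, n: False, h: False}


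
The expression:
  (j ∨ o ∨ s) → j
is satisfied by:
  {j: True, s: False, o: False}
  {o: True, j: True, s: False}
  {j: True, s: True, o: False}
  {o: True, j: True, s: True}
  {o: False, s: False, j: False}


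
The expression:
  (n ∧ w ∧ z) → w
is always true.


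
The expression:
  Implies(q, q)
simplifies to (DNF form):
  True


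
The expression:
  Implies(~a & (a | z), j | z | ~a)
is always true.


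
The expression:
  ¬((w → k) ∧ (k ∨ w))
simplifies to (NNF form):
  ¬k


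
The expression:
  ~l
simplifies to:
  ~l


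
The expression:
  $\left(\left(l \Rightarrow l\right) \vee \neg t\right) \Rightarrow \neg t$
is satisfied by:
  {t: False}


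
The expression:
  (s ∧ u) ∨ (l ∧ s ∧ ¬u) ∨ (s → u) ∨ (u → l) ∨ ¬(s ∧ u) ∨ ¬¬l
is always true.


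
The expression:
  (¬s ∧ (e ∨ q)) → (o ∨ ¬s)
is always true.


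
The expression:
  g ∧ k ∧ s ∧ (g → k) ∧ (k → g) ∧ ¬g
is never true.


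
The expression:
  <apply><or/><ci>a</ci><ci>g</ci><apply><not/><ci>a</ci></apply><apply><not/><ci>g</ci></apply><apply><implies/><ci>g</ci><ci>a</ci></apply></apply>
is always true.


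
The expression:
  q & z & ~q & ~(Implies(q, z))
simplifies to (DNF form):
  False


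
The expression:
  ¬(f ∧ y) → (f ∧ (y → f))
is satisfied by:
  {f: True}


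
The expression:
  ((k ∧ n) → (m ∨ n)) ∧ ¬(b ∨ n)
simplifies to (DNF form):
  ¬b ∧ ¬n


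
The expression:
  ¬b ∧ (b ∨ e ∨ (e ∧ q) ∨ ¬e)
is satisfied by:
  {b: False}


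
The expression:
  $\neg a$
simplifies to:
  $\neg a$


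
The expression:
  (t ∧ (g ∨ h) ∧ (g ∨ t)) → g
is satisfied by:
  {g: True, h: False, t: False}
  {h: False, t: False, g: False}
  {g: True, t: True, h: False}
  {t: True, h: False, g: False}
  {g: True, h: True, t: False}
  {h: True, g: False, t: False}
  {g: True, t: True, h: True}


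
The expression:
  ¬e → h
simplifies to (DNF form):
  e ∨ h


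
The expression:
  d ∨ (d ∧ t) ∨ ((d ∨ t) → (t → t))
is always true.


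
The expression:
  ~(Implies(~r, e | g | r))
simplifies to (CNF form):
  ~e & ~g & ~r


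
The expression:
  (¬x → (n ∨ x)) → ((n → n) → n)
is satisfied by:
  {n: True, x: False}
  {x: False, n: False}
  {x: True, n: True}


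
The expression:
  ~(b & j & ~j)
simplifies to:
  True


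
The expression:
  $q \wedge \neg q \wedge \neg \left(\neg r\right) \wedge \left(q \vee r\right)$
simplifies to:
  $\text{False}$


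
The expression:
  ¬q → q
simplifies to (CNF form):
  q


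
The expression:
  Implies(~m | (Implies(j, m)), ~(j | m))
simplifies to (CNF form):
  ~j & ~m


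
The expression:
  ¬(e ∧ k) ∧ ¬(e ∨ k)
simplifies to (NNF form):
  ¬e ∧ ¬k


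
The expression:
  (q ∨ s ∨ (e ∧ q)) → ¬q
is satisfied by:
  {q: False}


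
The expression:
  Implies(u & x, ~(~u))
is always true.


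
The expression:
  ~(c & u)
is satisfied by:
  {u: False, c: False}
  {c: True, u: False}
  {u: True, c: False}


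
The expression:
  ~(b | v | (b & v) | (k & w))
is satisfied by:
  {b: False, v: False, w: False, k: False}
  {k: True, b: False, v: False, w: False}
  {w: True, b: False, v: False, k: False}


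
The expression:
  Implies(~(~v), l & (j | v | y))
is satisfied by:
  {l: True, v: False}
  {v: False, l: False}
  {v: True, l: True}


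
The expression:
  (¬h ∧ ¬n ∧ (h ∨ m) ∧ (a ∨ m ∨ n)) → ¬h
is always true.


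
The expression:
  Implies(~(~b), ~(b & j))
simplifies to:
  ~b | ~j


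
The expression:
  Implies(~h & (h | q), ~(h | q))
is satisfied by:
  {h: True, q: False}
  {q: False, h: False}
  {q: True, h: True}


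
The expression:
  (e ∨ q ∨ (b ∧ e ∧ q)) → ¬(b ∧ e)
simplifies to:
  ¬b ∨ ¬e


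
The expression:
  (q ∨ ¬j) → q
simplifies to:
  j ∨ q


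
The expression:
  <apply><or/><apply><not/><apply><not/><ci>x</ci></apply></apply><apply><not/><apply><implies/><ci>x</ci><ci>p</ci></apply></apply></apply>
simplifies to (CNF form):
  <ci>x</ci>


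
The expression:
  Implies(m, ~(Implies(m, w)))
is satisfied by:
  {w: False, m: False}
  {m: True, w: False}
  {w: True, m: False}


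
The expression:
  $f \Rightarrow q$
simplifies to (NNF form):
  $q \vee \neg f$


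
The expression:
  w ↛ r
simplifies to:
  w ∧ ¬r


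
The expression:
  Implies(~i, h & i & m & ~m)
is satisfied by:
  {i: True}


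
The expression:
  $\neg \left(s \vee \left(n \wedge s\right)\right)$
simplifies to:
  $\neg s$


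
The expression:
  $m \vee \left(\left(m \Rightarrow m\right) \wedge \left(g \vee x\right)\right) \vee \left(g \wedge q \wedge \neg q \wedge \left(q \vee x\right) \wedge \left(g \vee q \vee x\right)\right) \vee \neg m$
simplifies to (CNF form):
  $\text{True}$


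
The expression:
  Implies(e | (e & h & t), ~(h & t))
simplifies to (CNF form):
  ~e | ~h | ~t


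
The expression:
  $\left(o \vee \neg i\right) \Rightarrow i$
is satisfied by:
  {i: True}


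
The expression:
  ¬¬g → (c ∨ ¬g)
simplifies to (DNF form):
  c ∨ ¬g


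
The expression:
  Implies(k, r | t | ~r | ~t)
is always true.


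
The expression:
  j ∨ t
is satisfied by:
  {t: True, j: True}
  {t: True, j: False}
  {j: True, t: False}


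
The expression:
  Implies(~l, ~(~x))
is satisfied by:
  {x: True, l: True}
  {x: True, l: False}
  {l: True, x: False}


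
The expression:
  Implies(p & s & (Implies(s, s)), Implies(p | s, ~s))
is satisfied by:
  {s: False, p: False}
  {p: True, s: False}
  {s: True, p: False}


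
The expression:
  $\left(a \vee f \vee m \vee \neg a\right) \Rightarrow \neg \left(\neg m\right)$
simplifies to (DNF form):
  $m$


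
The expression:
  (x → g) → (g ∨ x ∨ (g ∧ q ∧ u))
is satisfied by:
  {x: True, g: True}
  {x: True, g: False}
  {g: True, x: False}


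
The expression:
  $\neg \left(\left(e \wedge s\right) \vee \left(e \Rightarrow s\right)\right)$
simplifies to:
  $e \wedge \neg s$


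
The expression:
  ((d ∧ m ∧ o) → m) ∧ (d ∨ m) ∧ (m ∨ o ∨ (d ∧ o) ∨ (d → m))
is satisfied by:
  {d: True, m: True, o: True}
  {d: True, m: True, o: False}
  {m: True, o: True, d: False}
  {m: True, o: False, d: False}
  {d: True, o: True, m: False}


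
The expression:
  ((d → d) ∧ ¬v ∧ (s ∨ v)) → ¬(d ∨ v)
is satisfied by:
  {v: True, s: False, d: False}
  {s: False, d: False, v: False}
  {d: True, v: True, s: False}
  {d: True, s: False, v: False}
  {v: True, s: True, d: False}
  {s: True, v: False, d: False}
  {d: True, s: True, v: True}


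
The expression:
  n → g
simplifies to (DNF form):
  g ∨ ¬n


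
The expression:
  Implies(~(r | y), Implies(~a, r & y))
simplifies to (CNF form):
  a | r | y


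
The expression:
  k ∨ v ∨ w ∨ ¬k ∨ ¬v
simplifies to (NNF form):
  True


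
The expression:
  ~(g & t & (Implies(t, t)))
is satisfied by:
  {g: False, t: False}
  {t: True, g: False}
  {g: True, t: False}


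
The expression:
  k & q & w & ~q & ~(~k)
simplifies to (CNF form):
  False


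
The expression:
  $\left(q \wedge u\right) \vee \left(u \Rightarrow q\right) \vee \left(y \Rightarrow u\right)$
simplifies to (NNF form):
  $\text{True}$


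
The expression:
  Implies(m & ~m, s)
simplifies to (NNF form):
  True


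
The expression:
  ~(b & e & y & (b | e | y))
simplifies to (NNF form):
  ~b | ~e | ~y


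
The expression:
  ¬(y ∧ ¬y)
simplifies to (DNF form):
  True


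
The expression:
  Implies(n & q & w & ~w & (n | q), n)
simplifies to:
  True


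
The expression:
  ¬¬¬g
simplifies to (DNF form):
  ¬g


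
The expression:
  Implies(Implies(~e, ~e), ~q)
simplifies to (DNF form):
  ~q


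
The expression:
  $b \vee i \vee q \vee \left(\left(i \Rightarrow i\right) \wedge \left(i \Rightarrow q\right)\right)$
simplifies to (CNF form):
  $\text{True}$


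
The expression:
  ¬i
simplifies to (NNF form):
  ¬i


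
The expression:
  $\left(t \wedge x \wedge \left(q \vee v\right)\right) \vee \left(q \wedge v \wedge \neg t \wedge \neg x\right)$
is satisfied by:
  {q: True, v: True, x: True, t: True}
  {q: True, x: True, t: True, v: False}
  {v: True, x: True, t: True, q: False}
  {v: True, q: True, t: False, x: False}


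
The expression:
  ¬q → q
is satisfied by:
  {q: True}


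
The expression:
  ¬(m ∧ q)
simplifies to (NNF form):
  ¬m ∨ ¬q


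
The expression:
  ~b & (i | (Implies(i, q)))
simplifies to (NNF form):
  ~b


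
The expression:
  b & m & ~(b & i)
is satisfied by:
  {m: True, b: True, i: False}


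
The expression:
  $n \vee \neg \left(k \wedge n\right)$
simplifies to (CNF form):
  $\text{True}$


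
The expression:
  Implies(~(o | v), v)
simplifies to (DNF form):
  o | v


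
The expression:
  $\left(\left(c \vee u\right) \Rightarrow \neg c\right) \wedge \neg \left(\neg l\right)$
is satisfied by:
  {l: True, c: False}


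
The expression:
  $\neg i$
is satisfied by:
  {i: False}


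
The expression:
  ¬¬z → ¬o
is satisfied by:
  {o: False, z: False}
  {z: True, o: False}
  {o: True, z: False}


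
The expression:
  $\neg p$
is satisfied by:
  {p: False}


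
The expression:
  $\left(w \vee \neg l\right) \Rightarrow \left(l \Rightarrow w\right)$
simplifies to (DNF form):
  $\text{True}$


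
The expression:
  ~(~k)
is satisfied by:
  {k: True}


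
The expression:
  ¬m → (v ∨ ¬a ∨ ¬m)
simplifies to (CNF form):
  True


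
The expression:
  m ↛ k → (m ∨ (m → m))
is always true.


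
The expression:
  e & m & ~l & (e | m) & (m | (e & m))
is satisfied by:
  {m: True, e: True, l: False}


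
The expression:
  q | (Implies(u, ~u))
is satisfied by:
  {q: True, u: False}
  {u: False, q: False}
  {u: True, q: True}


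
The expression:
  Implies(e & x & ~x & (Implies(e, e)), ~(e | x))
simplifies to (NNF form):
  True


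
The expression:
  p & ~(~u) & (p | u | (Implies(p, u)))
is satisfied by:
  {p: True, u: True}


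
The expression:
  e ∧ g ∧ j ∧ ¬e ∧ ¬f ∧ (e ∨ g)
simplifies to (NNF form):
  False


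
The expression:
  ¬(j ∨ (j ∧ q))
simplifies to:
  ¬j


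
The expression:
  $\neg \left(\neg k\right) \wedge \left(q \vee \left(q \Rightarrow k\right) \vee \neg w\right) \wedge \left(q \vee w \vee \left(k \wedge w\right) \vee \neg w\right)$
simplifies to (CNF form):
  $k$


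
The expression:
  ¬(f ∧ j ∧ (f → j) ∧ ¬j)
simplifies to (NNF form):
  True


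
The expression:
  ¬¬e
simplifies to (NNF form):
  e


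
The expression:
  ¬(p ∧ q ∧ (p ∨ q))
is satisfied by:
  {p: False, q: False}
  {q: True, p: False}
  {p: True, q: False}


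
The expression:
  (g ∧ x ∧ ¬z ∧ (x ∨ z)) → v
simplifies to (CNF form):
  v ∨ z ∨ ¬g ∨ ¬x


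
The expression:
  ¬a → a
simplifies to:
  a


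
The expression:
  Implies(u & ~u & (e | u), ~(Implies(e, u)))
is always true.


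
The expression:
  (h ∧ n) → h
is always true.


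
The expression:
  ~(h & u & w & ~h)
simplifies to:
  True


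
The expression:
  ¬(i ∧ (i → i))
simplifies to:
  ¬i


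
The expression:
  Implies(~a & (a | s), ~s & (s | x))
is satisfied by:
  {a: True, s: False}
  {s: False, a: False}
  {s: True, a: True}


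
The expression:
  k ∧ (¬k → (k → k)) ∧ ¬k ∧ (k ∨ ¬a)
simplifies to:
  False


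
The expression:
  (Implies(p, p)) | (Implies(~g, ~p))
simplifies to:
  True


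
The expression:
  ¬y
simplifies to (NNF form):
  ¬y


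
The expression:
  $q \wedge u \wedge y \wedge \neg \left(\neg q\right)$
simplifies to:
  $q \wedge u \wedge y$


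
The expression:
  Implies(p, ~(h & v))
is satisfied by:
  {p: False, v: False, h: False}
  {h: True, p: False, v: False}
  {v: True, p: False, h: False}
  {h: True, v: True, p: False}
  {p: True, h: False, v: False}
  {h: True, p: True, v: False}
  {v: True, p: True, h: False}


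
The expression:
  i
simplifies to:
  i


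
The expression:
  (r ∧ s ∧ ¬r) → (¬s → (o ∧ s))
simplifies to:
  True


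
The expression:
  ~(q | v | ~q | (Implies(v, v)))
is never true.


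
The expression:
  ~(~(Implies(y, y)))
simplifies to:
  True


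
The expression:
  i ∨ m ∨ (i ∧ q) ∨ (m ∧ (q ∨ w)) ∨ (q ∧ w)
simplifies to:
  i ∨ m ∨ (q ∧ w)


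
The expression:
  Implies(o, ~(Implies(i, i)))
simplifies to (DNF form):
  ~o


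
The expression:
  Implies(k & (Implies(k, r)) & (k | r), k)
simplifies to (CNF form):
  True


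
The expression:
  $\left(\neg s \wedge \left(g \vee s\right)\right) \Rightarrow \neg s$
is always true.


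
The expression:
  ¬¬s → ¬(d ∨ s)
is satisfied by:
  {s: False}


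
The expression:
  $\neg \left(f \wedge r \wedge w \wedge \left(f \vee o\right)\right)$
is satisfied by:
  {w: False, r: False, f: False}
  {f: True, w: False, r: False}
  {r: True, w: False, f: False}
  {f: True, r: True, w: False}
  {w: True, f: False, r: False}
  {f: True, w: True, r: False}
  {r: True, w: True, f: False}


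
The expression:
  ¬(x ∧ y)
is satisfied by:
  {y: False, x: False}
  {x: True, y: False}
  {y: True, x: False}


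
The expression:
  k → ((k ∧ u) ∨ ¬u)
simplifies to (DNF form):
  True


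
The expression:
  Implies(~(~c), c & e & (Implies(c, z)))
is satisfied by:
  {e: True, z: True, c: False}
  {e: True, z: False, c: False}
  {z: True, e: False, c: False}
  {e: False, z: False, c: False}
  {e: True, c: True, z: True}


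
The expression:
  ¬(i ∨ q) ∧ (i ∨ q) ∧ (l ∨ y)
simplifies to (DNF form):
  False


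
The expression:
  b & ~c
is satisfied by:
  {b: True, c: False}


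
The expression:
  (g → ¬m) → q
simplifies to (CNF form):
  (g ∨ q) ∧ (m ∨ q)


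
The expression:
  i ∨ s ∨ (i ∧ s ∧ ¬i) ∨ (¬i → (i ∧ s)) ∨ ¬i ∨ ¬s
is always true.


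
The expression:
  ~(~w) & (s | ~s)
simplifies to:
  w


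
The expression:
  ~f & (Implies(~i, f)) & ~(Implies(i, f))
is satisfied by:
  {i: True, f: False}


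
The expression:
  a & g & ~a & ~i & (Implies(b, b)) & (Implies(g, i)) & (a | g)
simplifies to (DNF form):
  False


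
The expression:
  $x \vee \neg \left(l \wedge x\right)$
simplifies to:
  $\text{True}$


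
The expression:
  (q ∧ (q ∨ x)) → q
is always true.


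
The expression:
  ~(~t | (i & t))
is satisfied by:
  {t: True, i: False}


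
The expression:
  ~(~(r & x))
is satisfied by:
  {r: True, x: True}


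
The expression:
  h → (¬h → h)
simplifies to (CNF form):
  True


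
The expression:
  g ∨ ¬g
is always true.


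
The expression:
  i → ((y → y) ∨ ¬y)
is always true.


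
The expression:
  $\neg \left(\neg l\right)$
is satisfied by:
  {l: True}


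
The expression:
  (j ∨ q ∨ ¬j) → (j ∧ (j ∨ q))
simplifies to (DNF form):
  j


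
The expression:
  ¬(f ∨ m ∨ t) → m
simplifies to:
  f ∨ m ∨ t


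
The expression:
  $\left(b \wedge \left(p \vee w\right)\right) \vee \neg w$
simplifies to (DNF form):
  $b \vee \neg w$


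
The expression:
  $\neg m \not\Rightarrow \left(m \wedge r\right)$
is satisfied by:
  {m: False}


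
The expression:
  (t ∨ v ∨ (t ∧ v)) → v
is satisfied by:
  {v: True, t: False}
  {t: False, v: False}
  {t: True, v: True}


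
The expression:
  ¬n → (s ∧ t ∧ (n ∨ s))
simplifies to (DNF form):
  n ∨ (s ∧ t)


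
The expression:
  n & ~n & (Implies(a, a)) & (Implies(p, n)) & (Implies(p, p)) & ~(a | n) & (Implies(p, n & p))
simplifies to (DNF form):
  False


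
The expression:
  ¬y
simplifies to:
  ¬y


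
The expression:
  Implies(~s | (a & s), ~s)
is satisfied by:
  {s: False, a: False}
  {a: True, s: False}
  {s: True, a: False}


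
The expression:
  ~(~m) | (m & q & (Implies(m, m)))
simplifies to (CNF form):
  m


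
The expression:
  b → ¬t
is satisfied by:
  {t: False, b: False}
  {b: True, t: False}
  {t: True, b: False}


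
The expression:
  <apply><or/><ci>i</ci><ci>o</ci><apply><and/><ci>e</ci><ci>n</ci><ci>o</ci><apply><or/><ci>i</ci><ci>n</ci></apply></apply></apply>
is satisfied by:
  {i: True, o: True}
  {i: True, o: False}
  {o: True, i: False}


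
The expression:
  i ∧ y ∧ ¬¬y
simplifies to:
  i ∧ y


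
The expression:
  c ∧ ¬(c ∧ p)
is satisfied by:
  {c: True, p: False}


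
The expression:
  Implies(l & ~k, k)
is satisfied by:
  {k: True, l: False}
  {l: False, k: False}
  {l: True, k: True}


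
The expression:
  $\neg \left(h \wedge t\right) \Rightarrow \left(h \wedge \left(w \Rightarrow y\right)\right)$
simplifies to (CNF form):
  $h \wedge \left(t \vee y \vee \neg w\right)$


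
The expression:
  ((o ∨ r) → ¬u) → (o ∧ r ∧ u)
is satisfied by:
  {u: True, r: True, o: True}
  {u: True, r: True, o: False}
  {u: True, o: True, r: False}


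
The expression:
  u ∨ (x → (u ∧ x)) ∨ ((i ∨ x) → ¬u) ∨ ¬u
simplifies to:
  True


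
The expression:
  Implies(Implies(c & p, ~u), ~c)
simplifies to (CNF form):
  (p | ~c) & (u | ~c)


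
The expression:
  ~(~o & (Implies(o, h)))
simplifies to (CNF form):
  o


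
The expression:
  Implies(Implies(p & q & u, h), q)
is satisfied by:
  {q: True}


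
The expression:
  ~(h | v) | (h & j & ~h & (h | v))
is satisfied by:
  {v: False, h: False}


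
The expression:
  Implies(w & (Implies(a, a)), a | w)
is always true.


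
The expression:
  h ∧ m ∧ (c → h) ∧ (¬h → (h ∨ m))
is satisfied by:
  {h: True, m: True}


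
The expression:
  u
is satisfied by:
  {u: True}


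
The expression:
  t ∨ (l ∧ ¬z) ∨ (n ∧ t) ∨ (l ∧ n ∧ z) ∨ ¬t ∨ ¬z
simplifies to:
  True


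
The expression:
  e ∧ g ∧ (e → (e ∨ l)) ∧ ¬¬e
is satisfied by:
  {e: True, g: True}


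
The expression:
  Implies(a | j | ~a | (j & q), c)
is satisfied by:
  {c: True}


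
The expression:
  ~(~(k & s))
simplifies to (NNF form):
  k & s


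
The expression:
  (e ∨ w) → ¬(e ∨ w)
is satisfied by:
  {e: False, w: False}


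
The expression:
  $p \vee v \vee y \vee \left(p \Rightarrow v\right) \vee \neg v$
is always true.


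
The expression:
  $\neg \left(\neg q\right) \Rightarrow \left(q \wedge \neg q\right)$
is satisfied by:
  {q: False}


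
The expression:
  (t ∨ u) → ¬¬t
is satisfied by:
  {t: True, u: False}
  {u: False, t: False}
  {u: True, t: True}


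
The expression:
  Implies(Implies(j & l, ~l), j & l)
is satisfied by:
  {j: True, l: True}


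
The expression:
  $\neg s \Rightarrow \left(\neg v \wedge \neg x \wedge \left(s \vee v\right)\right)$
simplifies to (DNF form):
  $s$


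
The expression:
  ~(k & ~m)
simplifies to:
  m | ~k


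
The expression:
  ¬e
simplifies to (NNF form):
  ¬e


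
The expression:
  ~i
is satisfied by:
  {i: False}


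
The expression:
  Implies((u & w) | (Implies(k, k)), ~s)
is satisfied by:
  {s: False}


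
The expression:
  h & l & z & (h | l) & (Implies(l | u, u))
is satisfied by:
  {h: True, z: True, u: True, l: True}


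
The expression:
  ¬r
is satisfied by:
  {r: False}


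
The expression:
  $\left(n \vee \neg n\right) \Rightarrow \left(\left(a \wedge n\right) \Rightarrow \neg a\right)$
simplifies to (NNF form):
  $\neg a \vee \neg n$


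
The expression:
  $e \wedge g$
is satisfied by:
  {e: True, g: True}


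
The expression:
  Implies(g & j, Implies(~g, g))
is always true.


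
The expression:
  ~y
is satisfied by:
  {y: False}


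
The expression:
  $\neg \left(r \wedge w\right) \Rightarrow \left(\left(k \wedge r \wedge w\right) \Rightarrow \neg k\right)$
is always true.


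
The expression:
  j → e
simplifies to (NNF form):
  e ∨ ¬j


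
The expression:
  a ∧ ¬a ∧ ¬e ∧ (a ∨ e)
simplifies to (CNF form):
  False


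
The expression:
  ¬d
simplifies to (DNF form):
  ¬d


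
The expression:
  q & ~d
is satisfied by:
  {q: True, d: False}


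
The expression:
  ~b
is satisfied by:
  {b: False}


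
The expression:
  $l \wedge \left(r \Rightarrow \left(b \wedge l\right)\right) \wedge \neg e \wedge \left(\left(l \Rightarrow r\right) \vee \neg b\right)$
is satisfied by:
  {l: True, e: False, b: False, r: False}
  {r: True, b: True, l: True, e: False}


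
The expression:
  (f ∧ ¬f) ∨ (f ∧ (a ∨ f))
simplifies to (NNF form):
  f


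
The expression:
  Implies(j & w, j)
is always true.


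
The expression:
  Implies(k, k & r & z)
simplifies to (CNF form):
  (r | ~k) & (z | ~k)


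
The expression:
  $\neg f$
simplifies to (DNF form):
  $\neg f$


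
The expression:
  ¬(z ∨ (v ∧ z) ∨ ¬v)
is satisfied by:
  {v: True, z: False}


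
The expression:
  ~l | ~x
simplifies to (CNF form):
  ~l | ~x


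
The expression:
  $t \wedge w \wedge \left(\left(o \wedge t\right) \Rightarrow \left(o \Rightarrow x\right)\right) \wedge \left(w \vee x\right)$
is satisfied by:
  {t: True, w: True, x: True, o: False}
  {t: True, w: True, o: False, x: False}
  {t: True, w: True, x: True, o: True}


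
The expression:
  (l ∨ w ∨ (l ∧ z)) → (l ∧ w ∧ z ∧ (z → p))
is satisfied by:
  {z: True, p: True, l: False, w: False}
  {z: True, p: False, l: False, w: False}
  {p: True, z: False, l: False, w: False}
  {z: False, p: False, l: False, w: False}
  {z: True, w: True, l: True, p: True}


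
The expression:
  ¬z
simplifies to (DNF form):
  ¬z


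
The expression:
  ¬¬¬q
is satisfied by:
  {q: False}


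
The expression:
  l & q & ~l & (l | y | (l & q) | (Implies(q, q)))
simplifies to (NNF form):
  False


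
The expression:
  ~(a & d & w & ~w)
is always true.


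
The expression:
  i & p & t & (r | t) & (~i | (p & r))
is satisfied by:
  {t: True, i: True, p: True, r: True}


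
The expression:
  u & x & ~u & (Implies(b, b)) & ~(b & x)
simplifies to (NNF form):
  False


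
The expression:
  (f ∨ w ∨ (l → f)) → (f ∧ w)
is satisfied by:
  {l: True, f: True, w: True}
  {f: True, w: True, l: False}
  {l: True, w: False, f: False}


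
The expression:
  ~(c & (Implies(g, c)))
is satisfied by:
  {c: False}


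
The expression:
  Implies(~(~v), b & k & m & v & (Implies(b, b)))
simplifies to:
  ~v | (b & k & m)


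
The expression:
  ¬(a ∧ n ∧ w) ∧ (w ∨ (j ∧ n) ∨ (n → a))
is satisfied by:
  {j: True, w: False, n: False, a: False}
  {j: False, w: False, n: False, a: False}
  {w: True, j: True, a: False, n: False}
  {w: True, a: False, j: False, n: False}
  {a: True, j: True, w: False, n: False}
  {a: True, j: False, w: False, n: False}
  {a: True, w: True, j: True, n: False}
  {a: True, w: True, j: False, n: False}
  {n: True, j: True, w: False, a: False}
  {n: True, w: True, j: True, a: False}
  {n: True, w: True, j: False, a: False}
  {a: True, n: True, j: True, w: False}
  {a: True, n: True, j: False, w: False}


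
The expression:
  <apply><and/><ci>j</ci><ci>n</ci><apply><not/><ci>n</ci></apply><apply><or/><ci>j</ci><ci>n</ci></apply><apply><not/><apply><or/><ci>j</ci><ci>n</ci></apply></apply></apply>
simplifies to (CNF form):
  <false/>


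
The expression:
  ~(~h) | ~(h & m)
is always true.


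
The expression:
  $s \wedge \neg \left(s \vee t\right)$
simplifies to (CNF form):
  $\text{False}$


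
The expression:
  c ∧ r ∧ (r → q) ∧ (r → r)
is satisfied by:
  {r: True, c: True, q: True}


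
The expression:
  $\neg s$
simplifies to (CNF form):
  $\neg s$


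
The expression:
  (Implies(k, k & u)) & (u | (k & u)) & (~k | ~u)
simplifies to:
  u & ~k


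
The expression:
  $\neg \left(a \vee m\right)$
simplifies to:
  $\neg a \wedge \neg m$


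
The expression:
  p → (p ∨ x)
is always true.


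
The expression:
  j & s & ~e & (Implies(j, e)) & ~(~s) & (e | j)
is never true.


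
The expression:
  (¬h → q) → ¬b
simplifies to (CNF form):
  (¬b ∨ ¬h) ∧ (¬b ∨ ¬q)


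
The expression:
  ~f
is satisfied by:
  {f: False}


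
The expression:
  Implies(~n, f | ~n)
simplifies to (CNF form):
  True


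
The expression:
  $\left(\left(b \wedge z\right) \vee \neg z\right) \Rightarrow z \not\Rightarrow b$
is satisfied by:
  {z: True, b: False}


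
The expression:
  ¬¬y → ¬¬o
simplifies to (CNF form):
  o ∨ ¬y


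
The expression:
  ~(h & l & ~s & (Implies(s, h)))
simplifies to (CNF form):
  s | ~h | ~l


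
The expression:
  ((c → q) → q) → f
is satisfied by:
  {f: True, c: False, q: False}
  {q: True, f: True, c: False}
  {f: True, c: True, q: False}
  {q: True, f: True, c: True}
  {q: False, c: False, f: False}


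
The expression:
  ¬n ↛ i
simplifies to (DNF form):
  i ∨ ¬n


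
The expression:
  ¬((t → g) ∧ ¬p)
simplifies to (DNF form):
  p ∨ (t ∧ ¬g)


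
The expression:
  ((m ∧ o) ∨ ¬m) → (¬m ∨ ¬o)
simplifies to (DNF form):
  ¬m ∨ ¬o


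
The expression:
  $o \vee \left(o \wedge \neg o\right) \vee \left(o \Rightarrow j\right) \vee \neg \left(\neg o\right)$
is always true.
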